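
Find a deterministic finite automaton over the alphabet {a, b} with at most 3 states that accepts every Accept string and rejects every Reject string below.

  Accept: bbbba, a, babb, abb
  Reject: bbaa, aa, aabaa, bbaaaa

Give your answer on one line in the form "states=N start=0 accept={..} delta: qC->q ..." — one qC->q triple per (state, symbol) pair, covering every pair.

states=2 start=0 accept={1} delta: 0a->1 0b->0 1a->0 1b->1

Fold the examples into a partial DFA from state 0: repeatedly fix the first undefined (state, symbol) met by the shortest-then-alphabetical prefix, trying targets in increasing order and rejecting any under which an Accept and a Reject string meet in one state with the same remainder; add a state when all current targets are rejected. Accepting states are where Accept strings end.
a: 0a undefined. 0a->0: no, a/aa meet in 0. Open state 1: 0a->1.
b: 0b undefined. 0b->0: ok.
aa: 1a undefined. 1a->0: ok.
ab: 1b undefined. 1b->0: no, babb/bbaa meet in 0. 1b->1: ok.
All examples now run through 2 states with every (state, symbol) defined. Accept strings end in {1}, Reject strings end in {0}; accept={1}.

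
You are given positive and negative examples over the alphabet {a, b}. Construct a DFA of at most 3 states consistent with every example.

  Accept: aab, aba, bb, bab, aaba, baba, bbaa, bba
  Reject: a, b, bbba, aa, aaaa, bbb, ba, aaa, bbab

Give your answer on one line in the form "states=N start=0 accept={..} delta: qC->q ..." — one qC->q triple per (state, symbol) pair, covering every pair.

Grow the machine one transition at a time. Run the examples from 0; the earliest place one falls off (shortest prefix, ties alphabetical) gets sent to the lowest-numbered state that keeps every Accept/Reject pair distinguishable — a pair clashes when both reach the same state with identical unread suffix — and to a fresh state only if none does.
a: 0a undefined. 0a->0: no, aab/b meet in 0 with "b" left. Open state 1: 0a->1.
b: 0b undefined. 0b->0: no, bb/b meet in 0. 0b->1: ok.
aa: 1a undefined. 1a->0: no, aab/a meet in 1. 1a->1: ok.
ab: 1b undefined. 1b->0: no, aab/bbab meet in 0. 1b->1: no, aab/a meet in 1. Open state 2: 1b->2.
aba: 2a undefined. 2a->0: no, bbaa/a meet in 1. 2a->1: no, aab/bbab meet in 2. 2a->2: ok.
bbb: 2b undefined. 2b->0: ok.
All examples now run through 3 states with every (state, symbol) defined. Accept strings end in {2}, Reject strings end in {0,1}; accept={2}.

states=3 start=0 accept={2} delta: 0a->1 0b->1 1a->1 1b->2 2a->2 2b->0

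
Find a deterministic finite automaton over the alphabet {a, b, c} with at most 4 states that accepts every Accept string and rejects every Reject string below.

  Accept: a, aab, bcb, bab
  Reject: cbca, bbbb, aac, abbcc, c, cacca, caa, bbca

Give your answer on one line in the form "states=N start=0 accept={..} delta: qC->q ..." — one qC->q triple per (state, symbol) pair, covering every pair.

states=3 start=0 accept={0,1} delta: 0a->0 0b->1 0c->2 1a->0 1b->2 1c->0 2a->2 2b->2 2c->2

State merging on the prefix tree: take the shortest (then alphabetical) example prefix whose next move is undefined and point that move at state 0, else 1, else 2, ...; a target is out if some Accept/Reject pair would then sit in one state with the same input left (inseparable). If every existing state is out, open a new one.
a: 0a undefined. 0a->0: ok.
b: 0b undefined. 0b->0: no, a/bbbb meet in 0. Open state 1: 0b->1.
c: 0c undefined. 0c->0: no, a/aac meet in 0. 0c->1: no, aab/aac meet in 1. Open state 2: 0c->2.
ba: 1a undefined. 1a->0: ok.
bb: 1b undefined. 1b->0: no, a/bbbb meet in 0. 1b->1: no, aab/bbbb meet in 1. 1b->2: ok.
bc: 1c undefined. 1c->0: ok.
ca: 2a undefined. 2a->0: no, a/caa meet in 0. 2a->1: no, a/caa meet in 0. 2a->2: ok.
cb: 2b undefined. 2b->0: no, aab/bbbb meet in 1. 2b->1: no, a/cbca meet in 0. 2b->2: ok.
bbc: 2c undefined. 2c->0: no, a/cbca meet in 0. 2c->1: no, a/cbca meet in 0. 2c->2: ok.
All examples now run through 3 states with every (state, symbol) defined. Accept strings end in {0,1}, Reject strings end in {2}; accept={0,1}.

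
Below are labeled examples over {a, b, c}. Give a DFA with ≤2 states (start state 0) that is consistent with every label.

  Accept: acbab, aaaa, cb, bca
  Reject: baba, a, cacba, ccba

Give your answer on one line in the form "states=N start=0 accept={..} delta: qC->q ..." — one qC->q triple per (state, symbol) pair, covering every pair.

State merging on the prefix tree: take the shortest (then alphabetical) example prefix whose next move is undefined and point that move at state 0, else 1, else 2, ...; a target is out if some Accept/Reject pair would then sit in one state with the same input left (inseparable). If every existing state is out, open a new one.
a: 0a undefined. 0a->0: no, aaaa/a meet in 0. Open state 1: 0a->1.
b: 0b undefined. 0b->0: ok.
c: 0c undefined. 0c->0: no, bca/a meet in 1. 0c->1: ok.
aa: 1a undefined. 1a->0: ok.
ac: 1c undefined. 1c->0: ok.
cb: 1b undefined. 1b->0: ok.
All examples now run through 2 states with every (state, symbol) defined. Accept strings end in {0}, Reject strings end in {1}; accept={0}.

states=2 start=0 accept={0} delta: 0a->1 0b->0 0c->1 1a->0 1b->0 1c->0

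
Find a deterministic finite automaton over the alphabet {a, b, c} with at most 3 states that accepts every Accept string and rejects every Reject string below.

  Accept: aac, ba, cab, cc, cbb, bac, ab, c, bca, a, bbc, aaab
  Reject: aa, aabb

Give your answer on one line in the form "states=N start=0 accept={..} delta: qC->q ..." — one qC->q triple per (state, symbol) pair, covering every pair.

State merging on the prefix tree: take the shortest (then alphabetical) example prefix whose next move is undefined and point that move at state 0, else 1, else 2, ...; a target is out if some Accept/Reject pair would then sit in one state with the same input left (inseparable). If every existing state is out, open a new one.
a: 0a undefined. 0a->0: no, a/aa meet in 0. Open state 1: 0a->1.
b: 0b undefined. 0b->0: ok.
c: 0c undefined. 0c->0: ok.
aa: 1a undefined. 1a->0: no, aac/aa meet in 0. 1a->1: no, ba/aa meet in 1. Open state 2: 1a->2.
ab: 1b undefined. 1b->0: ok.
aaa: 2a undefined. 2a->0: ok.
aab: 2b undefined. 2b->0: no, cab/aabb meet in 0. 2b->1: no, cab/aabb meet in 0. 2b->2: ok.
aac: 2c undefined. 2c->0: ok.
bac: 1c undefined. 1c->0: ok.
All examples now run through 3 states with every (state, symbol) defined. Accept strings end in {0,1}, Reject strings end in {2}; accept={0,1}.

states=3 start=0 accept={0,1} delta: 0a->1 0b->0 0c->0 1a->2 1b->0 1c->0 2a->0 2b->2 2c->0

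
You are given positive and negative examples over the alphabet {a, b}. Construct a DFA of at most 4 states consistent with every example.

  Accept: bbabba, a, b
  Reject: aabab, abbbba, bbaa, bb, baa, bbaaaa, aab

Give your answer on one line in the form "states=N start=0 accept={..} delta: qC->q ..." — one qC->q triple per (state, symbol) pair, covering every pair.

Grow the machine one transition at a time. Run the examples from 0; the earliest place one falls off (shortest prefix, ties alphabetical) gets sent to the lowest-numbered state that keeps every Accept/Reject pair distinguishable — a pair clashes when both reach the same state with identical unread suffix — and to a fresh state only if none does.
a: 0a undefined. 0a->0: no, b/aab meet in 0 with "b" left. Open state 1: 0a->1.
b: 0b undefined. 0b->0: no, b/bb meet in 0. 0b->1: ok.
aa: 1a undefined. 1a->0: no, a/aabab meet in 1. 1a->1: no, a/baa meet in 1. Open state 2: 1a->2.
ab: 1b undefined. 1b->0: no, bbabba/abbbba meet in 2. 1b->1: no, a/bb meet in 1. 1b->2: ok.
aab: 2b undefined. 2b->0: ok.
baa: 2a undefined. 2a->0: no, bbabba/abbbba meet in 0. 2a->1: no, bbabba/abbbba meet in 1. 2a->2: no, bbabba/aabab meet in 2. Open state 3: 2a->3.
bbaa: 3a undefined. 3a->0: ok.
bbab: 3b undefined. 3b->0: no, bbabba/aabab meet in 2. 3b->1: no, bbabba/abbbba meet in 3. 3b->2: ok.
All examples now run through 4 states with every (state, symbol) defined. Accept strings end in {1}, Reject strings end in {0,2,3}; accept={1}.

states=4 start=0 accept={1} delta: 0a->1 0b->1 1a->2 1b->2 2a->3 2b->0 3a->0 3b->2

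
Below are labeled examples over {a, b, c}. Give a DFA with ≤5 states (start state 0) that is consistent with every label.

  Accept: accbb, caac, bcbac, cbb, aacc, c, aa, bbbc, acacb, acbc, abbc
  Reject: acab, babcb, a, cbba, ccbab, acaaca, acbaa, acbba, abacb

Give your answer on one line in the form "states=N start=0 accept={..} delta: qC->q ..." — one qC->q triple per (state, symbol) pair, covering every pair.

State merging on the prefix tree: take the shortest (then alphabetical) example prefix whose next move is undefined and point that move at state 0, else 1, else 2, ...; a target is out if some Accept/Reject pair would then sit in one state with the same input left (inseparable). If every existing state is out, open a new one.
a: 0a undefined. 0a->0: no, aa/a meet in 0. Open state 1: 0a->1.
b: 0b undefined. 0b->0: ok.
c: 0c undefined. 0c->0: ok.
aa: 1a undefined. 1a->0: ok.
ab: 1b undefined. 1b->0: no, caac/babcb meet in 0. 1b->1: no, caac/abacb meet in 0. Open state 2: 1b->2.
ac: 1c undefined. 1c->0: no, accbb/acbaa meet in 0. 1c->1: no, caac/acab meet in 0. 1c->2: no, bcbac/ccbab meet in 2. Open state 3: 1c->3.
aba: 2a undefined. 2a->0: no, caac/abacb meet in 0. 2a->1: ok.
abb: 2b undefined. 2b->0: ok.
aca: 3a undefined. 3a->0: no, caac/acab meet in 0. 3a->1: no, acacb/abacb meet in 3 with "b" left. 3a->2: no, caac/acab meet in 0. 3a->3: ok.
acb: 3b undefined. 3b->0: no, caac/acab meet in 0. 3b->1: ok.
acc: 3c undefined. 3c->0: ok.
babc: 2c undefined. 2c->0: no, accbb/babcb meet in 0. 2c->1: ok.
All examples now run through 4 states with every (state, symbol) defined. Accept strings end in {0,3}, Reject strings end in {1,2}; accept={0,3}.

states=4 start=0 accept={0,3} delta: 0a->1 0b->0 0c->0 1a->0 1b->2 1c->3 2a->1 2b->0 2c->1 3a->3 3b->1 3c->0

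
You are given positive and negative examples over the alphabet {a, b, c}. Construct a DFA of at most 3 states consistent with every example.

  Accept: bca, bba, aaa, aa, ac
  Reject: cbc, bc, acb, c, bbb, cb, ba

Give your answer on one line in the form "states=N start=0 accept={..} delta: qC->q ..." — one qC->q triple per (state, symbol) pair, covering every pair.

Fold the examples into a partial DFA from state 0: repeatedly fix the first undefined (state, symbol) met by the shortest-then-alphabetical prefix, trying targets in increasing order and rejecting any under which an Accept and a Reject string meet in one state with the same remainder; add a state when all current targets are rejected. Accepting states are where Accept strings end.
a: 0a undefined. 0a->0: no, ac/c meet in 0 with "c" left. Open state 1: 0a->1.
b: 0b undefined. 0b->0: no, bba/ba meet in 1. 0b->1: no, aa/ba meet in 1 with "a" left. Open state 2: 0b->2.
c: 0c undefined. 0c->0: ok.
aa: 1a undefined. 1a->0: no, aa/c meet in 0. 1a->1: ok.
ac: 1c undefined. 1c->0: no, ac/c meet in 0. 1c->1: ok.
ba: 2a undefined. 2a->0: ok.
bb: 2b undefined. 2b->0: ok.
bc: 2c undefined. 2c->0: ok.
acb: 1b undefined. 1b->0: ok.
All examples now run through 3 states with every (state, symbol) defined. Accept strings end in {1}, Reject strings end in {0,2}; accept={1}.

states=3 start=0 accept={1} delta: 0a->1 0b->2 0c->0 1a->1 1b->0 1c->1 2a->0 2b->0 2c->0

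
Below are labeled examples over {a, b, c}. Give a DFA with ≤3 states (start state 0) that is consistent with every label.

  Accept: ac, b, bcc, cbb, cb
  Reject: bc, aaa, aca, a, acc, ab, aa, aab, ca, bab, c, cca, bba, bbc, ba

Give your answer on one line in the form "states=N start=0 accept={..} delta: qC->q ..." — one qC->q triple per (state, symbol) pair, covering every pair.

states=3 start=0 accept={0} delta: 0a->1 0b->0 0c->2 1a->1 1b->1 1c->0 2a->1 2b->0 2c->0

Fold the examples into a partial DFA from state 0: repeatedly fix the first undefined (state, symbol) met by the shortest-then-alphabetical prefix, trying targets in increasing order and rejecting any under which an Accept and a Reject string meet in one state with the same remainder; add a state when all current targets are rejected. Accepting states are where Accept strings end.
a: 0a undefined. 0a->0: no, ac/c meet in 0 with "c" left. Open state 1: 0a->1.
b: 0b undefined. 0b->0: ok.
c: 0c undefined. 0c->0: no, b/bc meet in 0. 0c->1: no, cb/ab meet in 1 with "b" left. Open state 2: 0c->2.
aa: 1a undefined. 1a->0: no, b/aa meet in 0. 1a->1: ok.
ab: 1b undefined. 1b->0: no, b/ab meet in 0. 1b->1: ok.
ac: 1c undefined. 1c->0: ok.
ca: 2a undefined. 2a->0: no, ac/ca meet in 0. 2a->1: ok.
cb: 2b undefined. 2b->0: ok.
cc: 2c undefined. 2c->0: ok.
All examples now run through 3 states with every (state, symbol) defined. Accept strings end in {0}, Reject strings end in {1,2}; accept={0}.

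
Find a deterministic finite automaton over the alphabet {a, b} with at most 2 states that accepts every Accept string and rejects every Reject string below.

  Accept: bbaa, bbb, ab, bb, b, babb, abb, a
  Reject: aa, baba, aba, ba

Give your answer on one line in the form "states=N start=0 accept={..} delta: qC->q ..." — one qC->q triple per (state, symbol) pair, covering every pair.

states=2 start=0 accept={1} delta: 0a->1 0b->1 1a->0 1b->1

Grow the machine one transition at a time. Run the examples from 0; the earliest place one falls off (shortest prefix, ties alphabetical) gets sent to the lowest-numbered state that keeps every Accept/Reject pair distinguishable — a pair clashes when both reach the same state with identical unread suffix — and to a fresh state only if none does.
a: 0a undefined. 0a->0: no, a/aa meet in 0. Open state 1: 0a->1.
b: 0b undefined. 0b->0: no, bbaa/aa meet in 1 with "a" left. 0b->1: ok.
aa: 1a undefined. 1a->0: ok.
ab: 1b undefined. 1b->0: no, bbaa/aa meet in 0. 1b->1: ok.
All examples now run through 2 states with every (state, symbol) defined. Accept strings end in {1}, Reject strings end in {0}; accept={1}.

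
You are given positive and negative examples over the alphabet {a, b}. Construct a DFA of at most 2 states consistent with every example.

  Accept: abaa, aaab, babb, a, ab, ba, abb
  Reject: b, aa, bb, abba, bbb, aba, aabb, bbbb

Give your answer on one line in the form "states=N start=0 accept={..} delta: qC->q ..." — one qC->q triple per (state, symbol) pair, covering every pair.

Grow the machine one transition at a time. Run the examples from 0; the earliest place one falls off (shortest prefix, ties alphabetical) gets sent to the lowest-numbered state that keeps every Accept/Reject pair distinguishable — a pair clashes when both reach the same state with identical unread suffix — and to a fresh state only if none does.
a: 0a undefined. 0a->0: no, aaab/b meet in 0 with "b" left. Open state 1: 0a->1.
b: 0b undefined. 0b->0: ok.
aa: 1a undefined. 1a->0: ok.
ab: 1b undefined. 1b->0: no, abaa/b meet in 0. 1b->1: ok.
All examples now run through 2 states with every (state, symbol) defined. Accept strings end in {1}, Reject strings end in {0}; accept={1}.

states=2 start=0 accept={1} delta: 0a->1 0b->0 1a->0 1b->1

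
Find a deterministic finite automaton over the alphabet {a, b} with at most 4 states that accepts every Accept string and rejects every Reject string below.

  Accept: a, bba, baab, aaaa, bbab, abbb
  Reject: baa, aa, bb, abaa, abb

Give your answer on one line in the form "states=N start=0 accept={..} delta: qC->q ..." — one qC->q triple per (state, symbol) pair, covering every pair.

states=4 start=0 accept={1,3} delta: 0a->1 0b->0 1a->2 1b->3 2a->0 2b->1 3a->1 3b->2

Grow the machine one transition at a time. Run the examples from 0; the earliest place one falls off (shortest prefix, ties alphabetical) gets sent to the lowest-numbered state that keeps every Accept/Reject pair distinguishable — a pair clashes when both reach the same state with identical unread suffix — and to a fresh state only if none does.
a: 0a undefined. 0a->0: no, a/aa meet in 0. Open state 1: 0a->1.
b: 0b undefined. 0b->0: ok.
aa: 1a undefined. 1a->0: no, baab/baa meet in 0. 1a->1: no, a/baa meet in 1. Open state 2: 1a->2.
ab: 1b undefined. 1b->0: no, bbab/bb meet in 0. 1b->1: no, a/abb meet in 1. 1b->2: no, baab/abb meet in 2 with "b" left. Open state 3: 1b->3.
aaa: 2a undefined. 2a->0: ok.
aba: 3a undefined. 3a->0: no, a/abaa meet in 1. 3a->1: ok.
abb: 3b undefined. 3b->0: no, abbb/bb meet in 0. 3b->1: no, a/abb meet in 1. 3b->2: ok.
abbb: 2b undefined. 2b->0: no, baab/bb meet in 0. 2b->1: ok.
All examples now run through 4 states with every (state, symbol) defined. Accept strings end in {1,3}, Reject strings end in {0,2}; accept={1,3}.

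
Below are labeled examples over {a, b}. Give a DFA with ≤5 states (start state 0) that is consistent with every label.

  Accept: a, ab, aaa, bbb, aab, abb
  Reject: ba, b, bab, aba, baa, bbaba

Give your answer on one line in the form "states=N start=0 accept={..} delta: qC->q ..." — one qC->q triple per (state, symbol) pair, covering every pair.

Grow the machine one transition at a time. Run the examples from 0; the earliest place one falls off (shortest prefix, ties alphabetical) gets sent to the lowest-numbered state that keeps every Accept/Reject pair distinguishable — a pair clashes when both reach the same state with identical unread suffix — and to a fresh state only if none does.
a: 0a undefined. 0a->0: no, ab/b meet in 0 with "b" left. Open state 1: 0a->1.
b: 0b undefined. 0b->0: no, a/ba meet in 1. 0b->1: no, a/b meet in 1. Open state 2: 0b->2.
aa: 1a undefined. 1a->0: no, aab/b meet in 2. 1a->1: ok.
ab: 1b undefined. 1b->0: no, a/aba meet in 1. 1b->1: no, a/aba meet in 1. 1b->2: no, ab/b meet in 2. Open state 3: 1b->3.
ba: 2a undefined. 2a->0: no, a/baa meet in 1. 2a->1: no, a/ba meet in 1. 2a->2: ok.
bb: 2b undefined. 2b->0: no, bbb/ba meet in 2. 2b->1: no, a/bab meet in 1. 2b->2: no, bbb/ba meet in 2. 2b->3: no, ab/bab meet in 3. Open state 4: 2b->4.
aba: 3a undefined. 3a->0: ok.
abb: 3b undefined. 3b->0: no, abb/aba meet in 0. 3b->1: ok.
bba: 4a undefined. 4a->0: ok.
bbb: 4b undefined. 4b->0: no, bbb/aba meet in 0. 4b->1: ok.
All examples now run through 5 states with every (state, symbol) defined. Accept strings end in {1,3}, Reject strings end in {0,2,4}; accept={1,3}.

states=5 start=0 accept={1,3} delta: 0a->1 0b->2 1a->1 1b->3 2a->2 2b->4 3a->0 3b->1 4a->0 4b->1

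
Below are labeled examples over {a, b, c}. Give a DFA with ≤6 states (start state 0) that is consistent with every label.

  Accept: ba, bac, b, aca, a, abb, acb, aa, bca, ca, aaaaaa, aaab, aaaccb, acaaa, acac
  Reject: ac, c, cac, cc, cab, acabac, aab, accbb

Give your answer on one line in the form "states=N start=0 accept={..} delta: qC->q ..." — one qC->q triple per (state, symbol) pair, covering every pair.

states=4 start=0 accept={1,2} delta: 0a->1 0b->1 0c->0 1a->2 1b->0 1c->3 2a->3 2b->0 2c->1 3a->2 3b->1 3c->0

Fold the examples into a partial DFA from state 0: repeatedly fix the first undefined (state, symbol) met by the shortest-then-alphabetical prefix, trying targets in increasing order and rejecting any under which an Accept and a Reject string meet in one state with the same remainder; add a state when all current targets are rejected. Accepting states are where Accept strings end.
a: 0a undefined. 0a->0: no, b/aab meet in 0 with "b" left. Open state 1: 0a->1.
b: 0b undefined. 0b->0: no, bac/ac meet in 1 with "c" left. 0b->1: ok.
c: 0c undefined. 0c->0: ok.
aa: 1a undefined. 1a->0: no, ba/c meet in 0. 1a->1: no, bac/ac meet in 1 with "c" left. Open state 2: 1a->2.
ab: 1b undefined. 1b->0: ok.
ac: 1c undefined. 1c->0: no, acac/ac meet in 0. 1c->1: no, b/ac meet in 1. 1c->2: no, ba/ac meet in 2. Open state 3: 1c->3.
aaa: 2a undefined. 2a->0: no, aaaaaa/c meet in 0. 2a->1: no, aaab/c meet in 0. 2a->2: no, aaab/aab meet in 2 with "b" left. 2a->3: ok.
aab: 2b undefined. 2b->0: ok.
aca: 3a undefined. 3a->0: no, bac/acabac meet in 2 with "c" left. 3a->1: no, aaaaaa/ac meet in 3. 3a->2: ok.
acb: 3b undefined. 3b->0: no, acb/c meet in 0. 3b->1: ok.
acc: 3c undefined. 3c->0: ok.
bac: 2c undefined. 2c->0: no, bac/c meet in 0. 2c->1: ok.
All examples now run through 4 states with every (state, symbol) defined. Accept strings end in {1,2}, Reject strings end in {0,3}; accept={1,2}.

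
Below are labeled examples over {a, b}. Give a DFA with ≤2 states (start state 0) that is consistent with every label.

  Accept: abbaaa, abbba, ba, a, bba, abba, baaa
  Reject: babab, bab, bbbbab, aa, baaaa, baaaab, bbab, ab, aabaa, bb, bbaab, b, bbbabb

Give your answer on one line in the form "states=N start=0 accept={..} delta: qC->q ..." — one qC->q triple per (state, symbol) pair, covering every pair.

Grow the machine one transition at a time. Run the examples from 0; the earliest place one falls off (shortest prefix, ties alphabetical) gets sent to the lowest-numbered state that keeps every Accept/Reject pair distinguishable — a pair clashes when both reach the same state with identical unread suffix — and to a fresh state only if none does.
a: 0a undefined. 0a->0: no, a/aa meet in 0. Open state 1: 0a->1.
b: 0b undefined. 0b->0: ok.
aa: 1a undefined. 1a->0: ok.
ab: 1b undefined. 1b->0: ok.
All examples now run through 2 states with every (state, symbol) defined. Accept strings end in {1}, Reject strings end in {0}; accept={1}.

states=2 start=0 accept={1} delta: 0a->1 0b->0 1a->0 1b->0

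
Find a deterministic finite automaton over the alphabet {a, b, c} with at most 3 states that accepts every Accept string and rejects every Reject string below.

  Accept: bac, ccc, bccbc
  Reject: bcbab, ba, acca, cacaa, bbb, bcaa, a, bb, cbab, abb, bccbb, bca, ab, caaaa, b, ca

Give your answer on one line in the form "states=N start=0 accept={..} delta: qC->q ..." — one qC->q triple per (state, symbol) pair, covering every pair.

states=2 start=0 accept={1} delta: 0a->0 0b->0 0c->1 1a->0 1b->0 1c->0

State merging on the prefix tree: take the shortest (then alphabetical) example prefix whose next move is undefined and point that move at state 0, else 1, else 2, ...; a target is out if some Accept/Reject pair would then sit in one state with the same input left (inseparable). If every existing state is out, open a new one.
a: 0a undefined. 0a->0: ok.
b: 0b undefined. 0b->0: ok.
c: 0c undefined. 0c->0: no, bac/bcbab meet in 0. Open state 1: 0c->1.
ca: 1a undefined. 1a->0: ok.
cb: 1b undefined. 1b->0: ok.
cc: 1c undefined. 1c->0: ok.
All examples now run through 2 states with every (state, symbol) defined. Accept strings end in {1}, Reject strings end in {0}; accept={1}.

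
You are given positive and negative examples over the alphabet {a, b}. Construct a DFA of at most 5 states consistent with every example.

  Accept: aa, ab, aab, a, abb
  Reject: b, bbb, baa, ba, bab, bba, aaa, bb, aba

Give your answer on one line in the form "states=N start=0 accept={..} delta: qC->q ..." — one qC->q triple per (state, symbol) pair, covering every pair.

State merging on the prefix tree: take the shortest (then alphabetical) example prefix whose next move is undefined and point that move at state 0, else 1, else 2, ...; a target is out if some Accept/Reject pair would then sit in one state with the same input left (inseparable). If every existing state is out, open a new one.
a: 0a undefined. 0a->0: no, aa/aaa meet in 0. Open state 1: 0a->1.
b: 0b undefined. 0b->0: no, aa/baa meet in 1 with "a" left. 0b->1: no, aa/ba meet in 1 with "a" left. Open state 2: 0b->2.
aa: 1a undefined. 1a->0: no, aab/b meet in 2. 1a->1: no, aa/aaa meet in 1. 1a->2: no, aa/b meet in 2. Open state 3: 1a->3.
ab: 1b undefined. 1b->0: no, a/aba meet in 1. 1b->1: no, aa/aba meet in 3. 1b->2: no, ab/b meet in 2. 1b->3: ok.
ba: 2a undefined. 2a->0: no, a/baa meet in 1. 2a->1: no, aa/baa meet in 3. 2a->2: ok.
bb: 2b undefined. 2b->0: no, a/bba meet in 1. 2b->1: no, aa/bbb meet in 3. 2b->2: ok.
aaa: 3a undefined. 3a->0: ok.
aab: 3b undefined. 3b->0: no, aab/aaa meet in 0. 3b->1: ok.
All examples now run through 4 states with every (state, symbol) defined. Accept strings end in {1,3}, Reject strings end in {0,2}; accept={1,3}.

states=4 start=0 accept={1,3} delta: 0a->1 0b->2 1a->3 1b->3 2a->2 2b->2 3a->0 3b->1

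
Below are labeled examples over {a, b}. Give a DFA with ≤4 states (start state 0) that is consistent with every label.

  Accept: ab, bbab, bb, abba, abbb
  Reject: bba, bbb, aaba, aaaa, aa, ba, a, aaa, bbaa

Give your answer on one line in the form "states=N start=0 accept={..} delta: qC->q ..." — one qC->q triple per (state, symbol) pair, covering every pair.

states=4 start=0 accept={2} delta: 0a->1 0b->1 1a->0 1b->2 2a->1 2b->3 3a->2 3b->2

Fold the examples into a partial DFA from state 0: repeatedly fix the first undefined (state, symbol) met by the shortest-then-alphabetical prefix, trying targets in increasing order and rejecting any under which an Accept and a Reject string meet in one state with the same remainder; add a state when all current targets are rejected. Accepting states are where Accept strings end.
a: 0a undefined. 0a->0: no, abba/bba meet in 0 with "bba" left. Open state 1: 0a->1.
b: 0b undefined. 0b->0: no, bb/bbb meet in 0. 0b->1: ok.
aa: 1a undefined. 1a->0: ok.
ab: 1b undefined. 1b->0: no, ab/aaba meet in 0. 1b->1: no, ab/bbb meet in 1. Open state 2: 1b->2.
abb: 2b undefined. 2b->0: no, abba/a meet in 1. 2b->1: no, abba/aaba meet in 0. 2b->2: no, ab/bbb meet in 2. Open state 3: 2b->3.
bba: 2a undefined. 2a->0: no, bbab/a meet in 1. 2a->1: ok.
abba: 3a undefined. 3a->0: no, abba/aaba meet in 0. 3a->1: no, abba/bba meet in 1. 3a->2: ok.
abbb: 3b undefined. 3b->0: no, abbb/aaba meet in 0. 3b->1: no, abbb/bba meet in 1. 3b->2: ok.
All examples now run through 4 states with every (state, symbol) defined. Accept strings end in {2}, Reject strings end in {0,1,3}; accept={2}.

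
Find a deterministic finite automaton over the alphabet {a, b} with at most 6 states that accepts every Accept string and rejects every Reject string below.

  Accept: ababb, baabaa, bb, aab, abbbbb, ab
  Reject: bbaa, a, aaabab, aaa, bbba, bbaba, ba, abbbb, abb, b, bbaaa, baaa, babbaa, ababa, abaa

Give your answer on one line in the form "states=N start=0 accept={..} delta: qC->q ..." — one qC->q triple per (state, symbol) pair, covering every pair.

states=5 start=0 accept={0,3,4} delta: 0a->1 0b->1 1a->2 1b->3 2a->2 2b->4 3a->0 3b->1 4a->3 4b->0

Fold the examples into a partial DFA from state 0: repeatedly fix the first undefined (state, symbol) met by the shortest-then-alphabetical prefix, trying targets in increasing order and rejecting any under which an Accept and a Reject string meet in one state with the same remainder; add a state when all current targets are rejected. Accepting states are where Accept strings end.
a: 0a undefined. 0a->0: no, bb/abb meet in 0 with "bb" left. Open state 1: 0a->1.
b: 0b undefined. 0b->0: no, bb/b meet in 0. 0b->1: ok.
aa: 1a undefined. 1a->0: no, baabaa/bbaa meet in 1 with "baa" left. 1a->1: no, baabaa/bbaa meet in 1 with "baa" left. Open state 2: 1a->2.
ab: 1b undefined. 1b->0: no, ababb/a meet in 1. 1b->1: no, bb/a meet in 1. 1b->2: no, bb/ba meet in 2. Open state 3: 1b->3.
aaa: 2a undefined. 2a->0: no, baabaa/aaa meet in 0. 2a->1: no, baabaa/bbaa meet in 3 with "aa" left. 2a->2: ok.
aab: 2b undefined. 2b->0: no, baabaa/aaa meet in 2. 2b->1: no, baabaa/aaa meet in 2. 2b->2: no, baabaa/aaabab meet in 2. 2b->3: no, baabaa/bbaa meet in 3 with "aa" left. Open state 4: 2b->4.
aba: 3a undefined. 3a->0: ok.
abb: 3b undefined. 3b->0: no, ababb/abbbb meet in 3. 3b->1: ok.
babb: 4b undefined. 4b->0: ok.
aaaba: 4a undefined. 4a->0: no, baabaa/bbaa meet in 1. 4a->1: no, ababb/aaabab meet in 3. 4a->2: no, baabaa/aaa meet in 2. 4a->3: ok.
All examples now run through 5 states with every (state, symbol) defined. Accept strings end in {0,3,4}, Reject strings end in {1,2}; accept={0,3,4}.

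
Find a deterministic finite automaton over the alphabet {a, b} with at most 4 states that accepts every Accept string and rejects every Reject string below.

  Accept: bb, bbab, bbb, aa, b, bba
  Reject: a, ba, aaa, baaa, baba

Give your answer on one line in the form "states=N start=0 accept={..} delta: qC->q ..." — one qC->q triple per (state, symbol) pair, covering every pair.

Grow the machine one transition at a time. Run the examples from 0; the earliest place one falls off (shortest prefix, ties alphabetical) gets sent to the lowest-numbered state that keeps every Accept/Reject pair distinguishable — a pair clashes when both reach the same state with identical unread suffix — and to a fresh state only if none does.
a: 0a undefined. 0a->0: no, aa/a meet in 0. Open state 1: 0a->1.
b: 0b undefined. 0b->0: no, bba/a meet in 1. 0b->1: no, aa/ba meet in 1 with "a" left. Open state 2: 0b->2.
aa: 1a undefined. 1a->0: ok.
ba: 2a undefined. 2a->0: no, aa/ba meet in 0. 2a->1: ok.
bb: 2b undefined. 2b->0: no, bba/a meet in 1. 2b->1: no, bb/a meet in 1. 2b->2: no, bba/a meet in 1. Open state 3: 2b->3.
bab: 1b undefined. 1b->0: ok.
bba: 3a undefined. 3a->0: ok.
bbb: 3b undefined. 3b->0: ok.
All examples now run through 4 states with every (state, symbol) defined. Accept strings end in {0,2,3}, Reject strings end in {1}; accept={0,2,3}.

states=4 start=0 accept={0,2,3} delta: 0a->1 0b->2 1a->0 1b->0 2a->1 2b->3 3a->0 3b->0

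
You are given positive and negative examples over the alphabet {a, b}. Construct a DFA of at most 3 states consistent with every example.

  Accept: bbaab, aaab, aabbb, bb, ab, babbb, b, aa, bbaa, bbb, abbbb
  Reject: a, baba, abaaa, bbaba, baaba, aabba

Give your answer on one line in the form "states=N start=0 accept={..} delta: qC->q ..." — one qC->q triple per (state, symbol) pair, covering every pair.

states=2 start=0 accept={0} delta: 0a->1 0b->0 1a->0 1b->0

State merging on the prefix tree: take the shortest (then alphabetical) example prefix whose next move is undefined and point that move at state 0, else 1, else 2, ...; a target is out if some Accept/Reject pair would then sit in one state with the same input left (inseparable). If every existing state is out, open a new one.
a: 0a undefined. 0a->0: no, aa/a meet in 0. Open state 1: 0a->1.
b: 0b undefined. 0b->0: ok.
aa: 1a undefined. 1a->0: ok.
ab: 1b undefined. 1b->0: ok.
All examples now run through 2 states with every (state, symbol) defined. Accept strings end in {0}, Reject strings end in {1}; accept={0}.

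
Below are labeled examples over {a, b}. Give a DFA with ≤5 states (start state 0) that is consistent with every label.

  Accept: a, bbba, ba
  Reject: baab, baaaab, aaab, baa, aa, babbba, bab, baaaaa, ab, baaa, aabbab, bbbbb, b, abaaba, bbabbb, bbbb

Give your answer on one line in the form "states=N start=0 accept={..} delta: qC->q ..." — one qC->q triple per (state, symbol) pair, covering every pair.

states=3 start=0 accept={1} delta: 0a->1 0b->0 1a->2 1b->2 2a->0 2b->2

State merging on the prefix tree: take the shortest (then alphabetical) example prefix whose next move is undefined and point that move at state 0, else 1, else 2, ...; a target is out if some Accept/Reject pair would then sit in one state with the same input left (inseparable). If every existing state is out, open a new one.
a: 0a undefined. 0a->0: no, a/aa meet in 0. Open state 1: 0a->1.
b: 0b undefined. 0b->0: ok.
aa: 1a undefined. 1a->0: no, a/baaaaa meet in 1. 1a->1: no, a/baa meet in 1. Open state 2: 1a->2.
ab: 1b undefined. 1b->0: no, a/babbba meet in 1. 1b->1: no, a/bab meet in 1. 1b->2: ok.
aaa: 2a undefined. 2a->0: ok.
aab: 2b undefined. 2b->0: no, a/babbba meet in 1. 2b->1: no, a/baab meet in 1. 2b->2: ok.
All examples now run through 3 states with every (state, symbol) defined. Accept strings end in {1}, Reject strings end in {0,2}; accept={1}.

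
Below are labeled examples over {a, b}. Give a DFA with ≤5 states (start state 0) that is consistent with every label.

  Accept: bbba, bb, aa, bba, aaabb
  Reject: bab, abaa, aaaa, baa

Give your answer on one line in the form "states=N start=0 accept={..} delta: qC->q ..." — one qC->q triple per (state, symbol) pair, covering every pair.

State merging on the prefix tree: take the shortest (then alphabetical) example prefix whose next move is undefined and point that move at state 0, else 1, else 2, ...; a target is out if some Accept/Reject pair would then sit in one state with the same input left (inseparable). If every existing state is out, open a new one.
a: 0a undefined. 0a->0: no, aa/aaaa meet in 0. Open state 1: 0a->1.
b: 0b undefined. 0b->0: no, aa/baa meet in 1 with "a" left. 0b->1: ok.
aa: 1a undefined. 1a->0: no, aa/aaaa meet in 0. 1a->1: no, bb/bab meet in 1 with "b" left. Open state 2: 1a->2.
ab: 1b undefined. 1b->0: no, bbba/abaa meet in 2. 1b->1: ok.
aaa: 2a undefined. 2a->0: no, bb/aaaa meet in 1. 2a->1: no, bbba/aaaa meet in 2. 2a->2: no, bbba/abaa meet in 2. Open state 3: 2a->3.
bab: 2b undefined. 2b->0: ok.
aaaa: 3a undefined. 3a->0: ok.
aaab: 3b undefined. 3b->0: ok.
All examples now run through 4 states with every (state, symbol) defined. Accept strings end in {1,2}, Reject strings end in {0,3}; accept={1,2}.

states=4 start=0 accept={1,2} delta: 0a->1 0b->1 1a->2 1b->1 2a->3 2b->0 3a->0 3b->0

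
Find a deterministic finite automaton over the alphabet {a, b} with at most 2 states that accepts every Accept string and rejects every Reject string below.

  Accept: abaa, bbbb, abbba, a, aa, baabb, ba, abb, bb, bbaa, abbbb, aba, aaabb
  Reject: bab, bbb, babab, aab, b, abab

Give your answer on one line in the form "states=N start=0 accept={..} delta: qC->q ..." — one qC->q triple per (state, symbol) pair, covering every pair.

states=2 start=0 accept={0} delta: 0a->0 0b->1 1a->0 1b->0

Grow the machine one transition at a time. Run the examples from 0; the earliest place one falls off (shortest prefix, ties alphabetical) gets sent to the lowest-numbered state that keeps every Accept/Reject pair distinguishable — a pair clashes when both reach the same state with identical unread suffix — and to a fresh state only if none does.
a: 0a undefined. 0a->0: ok.
b: 0b undefined. 0b->0: no, abaa/bab meet in 0. Open state 1: 0b->1.
ba: 1a undefined. 1a->0: ok.
bb: 1b undefined. 1b->0: ok.
All examples now run through 2 states with every (state, symbol) defined. Accept strings end in {0}, Reject strings end in {1}; accept={0}.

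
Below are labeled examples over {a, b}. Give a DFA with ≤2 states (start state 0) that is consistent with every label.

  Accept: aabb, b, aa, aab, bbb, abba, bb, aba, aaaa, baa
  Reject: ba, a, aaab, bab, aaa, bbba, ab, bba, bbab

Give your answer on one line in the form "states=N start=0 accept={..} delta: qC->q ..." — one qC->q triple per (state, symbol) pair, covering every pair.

states=2 start=0 accept={0} delta: 0a->1 0b->0 1a->0 1b->1

State merging on the prefix tree: take the shortest (then alphabetical) example prefix whose next move is undefined and point that move at state 0, else 1, else 2, ...; a target is out if some Accept/Reject pair would then sit in one state with the same input left (inseparable). If every existing state is out, open a new one.
a: 0a undefined. 0a->0: no, b/aaab meet in 0 with "b" left. Open state 1: 0a->1.
b: 0b undefined. 0b->0: ok.
aa: 1a undefined. 1a->0: ok.
ab: 1b undefined. 1b->0: no, aabb/aaab meet in 0. 1b->1: ok.
All examples now run through 2 states with every (state, symbol) defined. Accept strings end in {0}, Reject strings end in {1}; accept={0}.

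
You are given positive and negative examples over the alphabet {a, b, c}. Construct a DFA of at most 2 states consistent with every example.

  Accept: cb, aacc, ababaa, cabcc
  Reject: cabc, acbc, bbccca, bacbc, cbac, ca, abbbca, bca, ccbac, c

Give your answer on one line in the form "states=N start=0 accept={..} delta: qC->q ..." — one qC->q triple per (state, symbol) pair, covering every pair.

Fold the examples into a partial DFA from state 0: repeatedly fix the first undefined (state, symbol) met by the shortest-then-alphabetical prefix, trying targets in increasing order and rejecting any under which an Accept and a Reject string meet in one state with the same remainder; add a state when all current targets are rejected. Accepting states are where Accept strings end.
a: 0a undefined. 0a->0: ok.
b: 0b undefined. 0b->0: ok.
c: 0c undefined. 0c->0: no, cb/cabc meet in 0. Open state 1: 0c->1.
ca: 1a undefined. 1a->0: no, ababaa/ca meet in 0. 1a->1: ok.
cb: 1b undefined. 1b->0: ok.
cc: 1c undefined. 1c->0: ok.
All examples now run through 2 states with every (state, symbol) defined. Accept strings end in {0}, Reject strings end in {1}; accept={0}.

states=2 start=0 accept={0} delta: 0a->0 0b->0 0c->1 1a->1 1b->0 1c->0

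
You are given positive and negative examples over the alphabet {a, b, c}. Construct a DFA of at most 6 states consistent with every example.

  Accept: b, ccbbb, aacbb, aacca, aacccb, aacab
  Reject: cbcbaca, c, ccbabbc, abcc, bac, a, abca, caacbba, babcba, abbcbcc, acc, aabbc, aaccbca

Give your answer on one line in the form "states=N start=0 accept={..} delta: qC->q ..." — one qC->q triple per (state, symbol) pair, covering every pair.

Fold the examples into a partial DFA from state 0: repeatedly fix the first undefined (state, symbol) met by the shortest-then-alphabetical prefix, trying targets in increasing order and rejecting any under which an Accept and a Reject string meet in one state with the same remainder; add a state when all current targets are rejected. Accepting states are where Accept strings end.
a: 0a undefined. 0a->0: ok.
b: 0b undefined. 0b->0: no, b/a meet in 0. Open state 1: 0b->1.
c: 0c undefined. 0c->0: no, aacca/c meet in 0. 0c->1: no, b/c meet in 1. Open state 2: 0c->2.
ba: 1a undefined. 1a->0: ok.
ca: 2a undefined. 2a->0: ok.
cb: 2b undefined. 2b->0: ok.
cc: 2c undefined. 2c->0: no, aacca/cbcbaca meet in 0. 2c->1: no, b/acc meet in 1. 2c->2: no, aacca/cbcbaca meet in 0. Open state 3: 2c->3.
abb: 1b undefined. 1b->0: ok.
abc: 1c undefined. 1c->0: ok.
ccb: 3b undefined. 3b->0: no, ccbbb/cbcbaca meet in 0. 3b->1: ok.
aacca: 3a undefined. 3a->0: no, aacca/cbcbaca meet in 0. 3a->1: ok.
aaccc: 3c undefined. 3c->0: ok.
All examples now run through 4 states with every (state, symbol) defined. Accept strings end in {1}, Reject strings end in {0,2,3}; accept={1}.

states=4 start=0 accept={1} delta: 0a->0 0b->1 0c->2 1a->0 1b->0 1c->0 2a->0 2b->0 2c->3 3a->1 3b->1 3c->0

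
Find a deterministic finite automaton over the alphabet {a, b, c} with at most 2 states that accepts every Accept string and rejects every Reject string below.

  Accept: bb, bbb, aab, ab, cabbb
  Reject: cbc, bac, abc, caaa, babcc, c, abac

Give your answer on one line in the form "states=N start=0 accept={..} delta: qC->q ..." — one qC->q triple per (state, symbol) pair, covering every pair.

Grow the machine one transition at a time. Run the examples from 0; the earliest place one falls off (shortest prefix, ties alphabetical) gets sent to the lowest-numbered state that keeps every Accept/Reject pair distinguishable — a pair clashes when both reach the same state with identical unread suffix — and to a fresh state only if none does.
a: 0a undefined. 0a->0: ok.
b: 0b undefined. 0b->0: ok.
c: 0c undefined. 0c->0: no, bb/cbc meet in 0. Open state 1: 0c->1.
ca: 1a undefined. 1a->0: no, bb/caaa meet in 0. 1a->1: ok.
cb: 1b undefined. 1b->0: ok.
babcc: 1c undefined. 1c->0: no, bb/babcc meet in 0. 1c->1: ok.
All examples now run through 2 states with every (state, symbol) defined. Accept strings end in {0}, Reject strings end in {1}; accept={0}.

states=2 start=0 accept={0} delta: 0a->0 0b->0 0c->1 1a->1 1b->0 1c->1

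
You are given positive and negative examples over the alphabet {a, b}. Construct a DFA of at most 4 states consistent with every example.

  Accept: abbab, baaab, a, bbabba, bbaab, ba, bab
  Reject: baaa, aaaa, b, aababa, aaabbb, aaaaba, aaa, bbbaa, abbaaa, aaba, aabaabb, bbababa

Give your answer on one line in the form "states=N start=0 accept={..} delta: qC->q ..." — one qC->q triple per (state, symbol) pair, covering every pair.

State merging on the prefix tree: take the shortest (then alphabetical) example prefix whose next move is undefined and point that move at state 0, else 1, else 2, ...; a target is out if some Accept/Reject pair would then sit in one state with the same input left (inseparable). If every existing state is out, open a new one.
a: 0a undefined. 0a->0: no, a/aaaa meet in 0. Open state 1: 0a->1.
b: 0b undefined. 0b->0: ok.
aa: 1a undefined. 1a->0: no, a/baaa meet in 1. 1a->1: no, a/baaa meet in 1. Open state 2: 1a->2.
ab: 1b undefined. 1b->0: no, abbab/b meet in 0. 1b->1: no, bbabba/bbbaa meet in 2. 1b->2: no, bbabba/aaba meet in 2 with "ba" left. Open state 3: 1b->3.
aaa: 2a undefined. 2a->0: no, baaab/baaa meet in 0. 2a->1: no, a/baaa meet in 1. 2a->2: ok.
aab: 2b undefined. 2b->0: no, baaab/b meet in 0. 2b->1: no, bab/aabaabb meet in 3. 2b->2: no, baaab/baaa meet in 2. 2b->3: ok.
abb: 3b undefined. 3b->0: ok.
aaba: 3a undefined. 3a->0: no, a/aababa meet in 1. 3a->1: no, a/aababa meet in 1. 3a->2: ok.
All examples now run through 4 states with every (state, symbol) defined. Accept strings end in {1,3}, Reject strings end in {0,2}; accept={1,3}.

states=4 start=0 accept={1,3} delta: 0a->1 0b->0 1a->2 1b->3 2a->2 2b->3 3a->2 3b->0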